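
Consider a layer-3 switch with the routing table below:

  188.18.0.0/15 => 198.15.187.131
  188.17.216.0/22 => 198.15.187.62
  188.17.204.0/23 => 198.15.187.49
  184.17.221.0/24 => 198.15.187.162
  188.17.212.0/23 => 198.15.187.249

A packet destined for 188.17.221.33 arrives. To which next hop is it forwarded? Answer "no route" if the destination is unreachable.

no route

No entry's prefix contains 188.17.221.33; there is no default route.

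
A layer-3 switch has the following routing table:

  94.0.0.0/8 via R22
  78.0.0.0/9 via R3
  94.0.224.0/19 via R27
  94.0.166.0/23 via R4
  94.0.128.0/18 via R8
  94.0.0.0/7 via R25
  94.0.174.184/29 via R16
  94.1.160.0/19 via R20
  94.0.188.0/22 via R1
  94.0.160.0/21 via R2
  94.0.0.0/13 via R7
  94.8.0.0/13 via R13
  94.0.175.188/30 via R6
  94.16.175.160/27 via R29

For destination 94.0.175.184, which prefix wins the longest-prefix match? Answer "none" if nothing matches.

94.0.128.0/18

Entries matching 94.0.175.184:
  94.0.0.0/7 (94.0.0.0 - 95.255.255.255)
  94.0.0.0/8 (94.0.0.0 - 94.255.255.255)
  94.0.0.0/13 (94.0.0.0 - 94.7.255.255)
  94.0.128.0/18 (94.0.128.0 - 94.0.191.255)
Most specific is 94.0.128.0/18.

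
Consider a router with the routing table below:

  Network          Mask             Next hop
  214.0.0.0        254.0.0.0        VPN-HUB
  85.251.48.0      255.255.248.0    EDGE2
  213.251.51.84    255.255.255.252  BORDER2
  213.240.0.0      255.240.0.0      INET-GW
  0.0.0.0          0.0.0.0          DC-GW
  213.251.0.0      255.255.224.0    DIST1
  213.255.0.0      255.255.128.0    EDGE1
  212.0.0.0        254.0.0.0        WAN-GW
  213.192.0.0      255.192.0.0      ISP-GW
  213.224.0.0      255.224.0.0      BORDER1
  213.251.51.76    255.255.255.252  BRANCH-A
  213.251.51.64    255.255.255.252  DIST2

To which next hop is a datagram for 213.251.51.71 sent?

INET-GW

Routes whose prefix contains 213.251.51.71:
  0.0.0.0/0 (default, matches everything) -> DC-GW
  212.0.0.0/7 (212.0.0.0 - 213.255.255.255) -> WAN-GW
  213.192.0.0/10 (213.192.0.0 - 213.255.255.255) -> ISP-GW
  213.224.0.0/11 (213.224.0.0 - 213.255.255.255) -> BORDER1
  213.240.0.0/12 (213.240.0.0 - 213.255.255.255) -> INET-GW
More-specific entries that do NOT match:
  213.251.51.84/30 (213.251.51.84 - 213.251.51.87) does not contain 213.251.51.71
  213.251.51.76/30 (213.251.51.76 - 213.251.51.79) does not contain 213.251.51.71
  213.251.51.64/30 (213.251.51.64 - 213.251.51.67) does not contain 213.251.51.71
  85.251.48.0/21 (85.251.48.0 - 85.251.55.255) does not contain 213.251.51.71
  213.251.0.0/19 (213.251.0.0 - 213.251.31.255) does not contain 213.251.51.71
  213.255.0.0/17 (213.255.0.0 - 213.255.127.255) does not contain 213.251.51.71
Longest matching prefix is /12 -> next hop INET-GW.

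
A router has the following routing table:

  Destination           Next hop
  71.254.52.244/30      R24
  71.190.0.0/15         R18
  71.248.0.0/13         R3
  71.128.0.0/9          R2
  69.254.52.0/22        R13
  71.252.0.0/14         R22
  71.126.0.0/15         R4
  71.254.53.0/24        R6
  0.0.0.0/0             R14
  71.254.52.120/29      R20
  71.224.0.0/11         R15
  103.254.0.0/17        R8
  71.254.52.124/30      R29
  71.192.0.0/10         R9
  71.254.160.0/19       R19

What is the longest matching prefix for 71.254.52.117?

Entries matching 71.254.52.117:
  0.0.0.0/0 (default, matches everything)
  71.128.0.0/9 (71.128.0.0 - 71.255.255.255)
  71.192.0.0/10 (71.192.0.0 - 71.255.255.255)
  71.224.0.0/11 (71.224.0.0 - 71.255.255.255)
  71.248.0.0/13 (71.248.0.0 - 71.255.255.255)
  71.252.0.0/14 (71.252.0.0 - 71.255.255.255)
Most specific is 71.252.0.0/14.

71.252.0.0/14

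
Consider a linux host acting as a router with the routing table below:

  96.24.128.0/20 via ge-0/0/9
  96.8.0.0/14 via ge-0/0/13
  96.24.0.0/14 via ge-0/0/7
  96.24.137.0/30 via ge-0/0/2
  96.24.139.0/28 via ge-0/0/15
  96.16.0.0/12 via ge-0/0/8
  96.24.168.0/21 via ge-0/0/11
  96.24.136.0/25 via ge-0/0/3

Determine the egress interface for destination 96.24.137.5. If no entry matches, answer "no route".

ge-0/0/9

Routes whose prefix contains 96.24.137.5:
  96.16.0.0/12 (96.16.0.0 - 96.31.255.255) -> ge-0/0/8
  96.24.0.0/14 (96.24.0.0 - 96.27.255.255) -> ge-0/0/7
  96.24.128.0/20 (96.24.128.0 - 96.24.143.255) -> ge-0/0/9
More-specific entries that do NOT match:
  96.24.137.0/30 (96.24.137.0 - 96.24.137.3) does not contain 96.24.137.5
  96.24.139.0/28 (96.24.139.0 - 96.24.139.15) does not contain 96.24.137.5
  96.24.136.0/25 (96.24.136.0 - 96.24.136.127) does not contain 96.24.137.5
  96.24.168.0/21 (96.24.168.0 - 96.24.175.255) does not contain 96.24.137.5
Longest matching prefix is /20 -> interface ge-0/0/9.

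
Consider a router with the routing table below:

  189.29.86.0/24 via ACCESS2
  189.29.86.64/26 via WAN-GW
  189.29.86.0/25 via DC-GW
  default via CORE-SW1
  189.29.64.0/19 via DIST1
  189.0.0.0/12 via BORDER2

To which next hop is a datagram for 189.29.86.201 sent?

Routes whose prefix contains 189.29.86.201:
  0.0.0.0/0 (default, matches everything) -> CORE-SW1
  189.29.64.0/19 (189.29.64.0 - 189.29.95.255) -> DIST1
  189.29.86.0/24 (189.29.86.0 - 189.29.86.255) -> ACCESS2
More-specific entries that do NOT match:
  189.29.86.64/26 (189.29.86.64 - 189.29.86.127) does not contain 189.29.86.201
  189.29.86.0/25 (189.29.86.0 - 189.29.86.127) does not contain 189.29.86.201
Longest matching prefix is /24 -> next hop ACCESS2.

ACCESS2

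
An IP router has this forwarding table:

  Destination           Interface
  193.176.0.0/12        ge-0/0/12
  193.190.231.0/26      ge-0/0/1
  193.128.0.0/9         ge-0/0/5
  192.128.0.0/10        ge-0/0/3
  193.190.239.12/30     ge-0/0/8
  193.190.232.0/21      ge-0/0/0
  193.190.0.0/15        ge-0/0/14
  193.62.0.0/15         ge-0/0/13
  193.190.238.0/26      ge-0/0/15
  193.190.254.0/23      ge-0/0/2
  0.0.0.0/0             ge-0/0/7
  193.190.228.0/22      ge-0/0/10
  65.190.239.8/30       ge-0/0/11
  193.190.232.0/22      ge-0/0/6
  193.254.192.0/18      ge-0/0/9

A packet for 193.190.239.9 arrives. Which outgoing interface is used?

ge-0/0/0

Routes whose prefix contains 193.190.239.9:
  0.0.0.0/0 (default, matches everything) -> ge-0/0/7
  193.128.0.0/9 (193.128.0.0 - 193.255.255.255) -> ge-0/0/5
  193.176.0.0/12 (193.176.0.0 - 193.191.255.255) -> ge-0/0/12
  193.190.0.0/15 (193.190.0.0 - 193.191.255.255) -> ge-0/0/14
  193.190.232.0/21 (193.190.232.0 - 193.190.239.255) -> ge-0/0/0
More-specific entries that do NOT match:
  193.190.239.12/30 (193.190.239.12 - 193.190.239.15) does not contain 193.190.239.9
  65.190.239.8/30 (65.190.239.8 - 65.190.239.11) does not contain 193.190.239.9
  193.190.231.0/26 (193.190.231.0 - 193.190.231.63) does not contain 193.190.239.9
  193.190.238.0/26 (193.190.238.0 - 193.190.238.63) does not contain 193.190.239.9
  193.190.254.0/23 (193.190.254.0 - 193.190.255.255) does not contain 193.190.239.9
  193.190.228.0/22 (193.190.228.0 - 193.190.231.255) does not contain 193.190.239.9
  193.190.232.0/22 (193.190.232.0 - 193.190.235.255) does not contain 193.190.239.9
Longest matching prefix is /21 -> interface ge-0/0/0.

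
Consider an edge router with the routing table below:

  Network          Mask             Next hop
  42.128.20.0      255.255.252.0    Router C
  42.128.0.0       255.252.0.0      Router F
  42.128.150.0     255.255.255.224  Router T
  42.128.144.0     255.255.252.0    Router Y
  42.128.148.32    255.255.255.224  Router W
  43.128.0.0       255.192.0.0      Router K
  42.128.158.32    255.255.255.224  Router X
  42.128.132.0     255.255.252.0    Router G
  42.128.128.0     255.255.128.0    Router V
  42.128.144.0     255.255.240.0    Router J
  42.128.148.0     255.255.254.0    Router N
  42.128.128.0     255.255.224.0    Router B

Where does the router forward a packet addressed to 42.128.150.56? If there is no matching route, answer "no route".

Router J

Routes whose prefix contains 42.128.150.56:
  42.128.0.0/14 (42.128.0.0 - 42.131.255.255) -> Router F
  42.128.128.0/17 (42.128.128.0 - 42.128.255.255) -> Router V
  42.128.128.0/19 (42.128.128.0 - 42.128.159.255) -> Router B
  42.128.144.0/20 (42.128.144.0 - 42.128.159.255) -> Router J
More-specific entries that do NOT match:
  42.128.150.0/27 (42.128.150.0 - 42.128.150.31) does not contain 42.128.150.56
  42.128.148.32/27 (42.128.148.32 - 42.128.148.63) does not contain 42.128.150.56
  42.128.158.32/27 (42.128.158.32 - 42.128.158.63) does not contain 42.128.150.56
  42.128.148.0/23 (42.128.148.0 - 42.128.149.255) does not contain 42.128.150.56
  42.128.20.0/22 (42.128.20.0 - 42.128.23.255) does not contain 42.128.150.56
  42.128.144.0/22 (42.128.144.0 - 42.128.147.255) does not contain 42.128.150.56
  42.128.132.0/22 (42.128.132.0 - 42.128.135.255) does not contain 42.128.150.56
Longest matching prefix is /20 -> next hop Router J.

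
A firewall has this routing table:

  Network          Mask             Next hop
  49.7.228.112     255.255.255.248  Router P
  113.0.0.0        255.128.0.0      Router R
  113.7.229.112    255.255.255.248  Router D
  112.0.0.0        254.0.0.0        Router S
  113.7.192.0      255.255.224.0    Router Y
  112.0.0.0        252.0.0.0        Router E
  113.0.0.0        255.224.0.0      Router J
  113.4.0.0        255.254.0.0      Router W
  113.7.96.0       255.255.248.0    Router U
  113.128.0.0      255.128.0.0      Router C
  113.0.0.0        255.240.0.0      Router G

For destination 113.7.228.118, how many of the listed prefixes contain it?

Prefixes containing 113.7.228.118:
  112.0.0.0/6 (112.0.0.0 - 115.255.255.255)
  112.0.0.0/7 (112.0.0.0 - 113.255.255.255)
  113.0.0.0/9 (113.0.0.0 - 113.127.255.255)
  113.0.0.0/11 (113.0.0.0 - 113.31.255.255)
  113.0.0.0/12 (113.0.0.0 - 113.15.255.255)
Total matching entries: 5.

5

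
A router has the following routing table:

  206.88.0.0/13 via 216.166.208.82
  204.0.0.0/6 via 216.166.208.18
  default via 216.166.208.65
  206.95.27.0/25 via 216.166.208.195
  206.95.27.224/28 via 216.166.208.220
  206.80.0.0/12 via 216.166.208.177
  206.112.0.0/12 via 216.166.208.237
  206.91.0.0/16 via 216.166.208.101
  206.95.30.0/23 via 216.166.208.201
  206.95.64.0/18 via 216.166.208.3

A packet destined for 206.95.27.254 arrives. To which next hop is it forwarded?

216.166.208.82

Routes whose prefix contains 206.95.27.254:
  0.0.0.0/0 (default, matches everything) -> 216.166.208.65
  204.0.0.0/6 (204.0.0.0 - 207.255.255.255) -> 216.166.208.18
  206.80.0.0/12 (206.80.0.0 - 206.95.255.255) -> 216.166.208.177
  206.88.0.0/13 (206.88.0.0 - 206.95.255.255) -> 216.166.208.82
More-specific entries that do NOT match:
  206.95.27.224/28 (206.95.27.224 - 206.95.27.239) does not contain 206.95.27.254
  206.95.27.0/25 (206.95.27.0 - 206.95.27.127) does not contain 206.95.27.254
  206.95.30.0/23 (206.95.30.0 - 206.95.31.255) does not contain 206.95.27.254
  206.95.64.0/18 (206.95.64.0 - 206.95.127.255) does not contain 206.95.27.254
  206.91.0.0/16 (206.91.0.0 - 206.91.255.255) does not contain 206.95.27.254
Longest matching prefix is /13 -> next hop 216.166.208.82.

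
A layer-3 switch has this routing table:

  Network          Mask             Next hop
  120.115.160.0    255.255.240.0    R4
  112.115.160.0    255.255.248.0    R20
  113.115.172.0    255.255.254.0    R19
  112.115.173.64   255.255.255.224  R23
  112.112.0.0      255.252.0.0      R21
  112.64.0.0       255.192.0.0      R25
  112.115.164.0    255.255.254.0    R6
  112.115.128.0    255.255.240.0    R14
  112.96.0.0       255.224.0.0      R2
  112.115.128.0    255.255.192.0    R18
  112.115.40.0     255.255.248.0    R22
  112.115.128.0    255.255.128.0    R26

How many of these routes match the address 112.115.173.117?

Prefixes containing 112.115.173.117:
  112.64.0.0/10 (112.64.0.0 - 112.127.255.255)
  112.96.0.0/11 (112.96.0.0 - 112.127.255.255)
  112.112.0.0/14 (112.112.0.0 - 112.115.255.255)
  112.115.128.0/17 (112.115.128.0 - 112.115.255.255)
  112.115.128.0/18 (112.115.128.0 - 112.115.191.255)
Total matching entries: 5.

5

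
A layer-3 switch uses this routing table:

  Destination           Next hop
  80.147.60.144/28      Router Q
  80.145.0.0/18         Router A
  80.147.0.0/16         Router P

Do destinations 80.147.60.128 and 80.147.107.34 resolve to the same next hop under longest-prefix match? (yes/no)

yes

80.147.60.128: longest match 80.147.0.0/16 -> Router P
80.147.107.34: longest match 80.147.0.0/16 -> Router P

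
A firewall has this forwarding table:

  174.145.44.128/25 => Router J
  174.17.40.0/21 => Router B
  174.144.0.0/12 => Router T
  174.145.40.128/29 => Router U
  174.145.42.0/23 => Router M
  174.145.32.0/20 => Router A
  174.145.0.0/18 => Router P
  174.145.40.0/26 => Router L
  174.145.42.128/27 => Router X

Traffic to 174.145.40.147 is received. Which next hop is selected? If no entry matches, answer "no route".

Router A

Routes whose prefix contains 174.145.40.147:
  174.144.0.0/12 (174.144.0.0 - 174.159.255.255) -> Router T
  174.145.0.0/18 (174.145.0.0 - 174.145.63.255) -> Router P
  174.145.32.0/20 (174.145.32.0 - 174.145.47.255) -> Router A
More-specific entries that do NOT match:
  174.145.40.128/29 (174.145.40.128 - 174.145.40.135) does not contain 174.145.40.147
  174.145.42.128/27 (174.145.42.128 - 174.145.42.159) does not contain 174.145.40.147
  174.145.40.0/26 (174.145.40.0 - 174.145.40.63) does not contain 174.145.40.147
  174.145.44.128/25 (174.145.44.128 - 174.145.44.255) does not contain 174.145.40.147
  174.145.42.0/23 (174.145.42.0 - 174.145.43.255) does not contain 174.145.40.147
  174.17.40.0/21 (174.17.40.0 - 174.17.47.255) does not contain 174.145.40.147
Longest matching prefix is /20 -> next hop Router A.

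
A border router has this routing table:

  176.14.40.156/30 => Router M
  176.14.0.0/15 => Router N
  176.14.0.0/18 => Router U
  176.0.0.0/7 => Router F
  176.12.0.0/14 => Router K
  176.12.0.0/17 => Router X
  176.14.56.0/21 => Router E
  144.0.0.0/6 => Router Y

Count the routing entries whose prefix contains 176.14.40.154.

4

Prefixes containing 176.14.40.154:
  176.0.0.0/7 (176.0.0.0 - 177.255.255.255)
  176.12.0.0/14 (176.12.0.0 - 176.15.255.255)
  176.14.0.0/15 (176.14.0.0 - 176.15.255.255)
  176.14.0.0/18 (176.14.0.0 - 176.14.63.255)
Total matching entries: 4.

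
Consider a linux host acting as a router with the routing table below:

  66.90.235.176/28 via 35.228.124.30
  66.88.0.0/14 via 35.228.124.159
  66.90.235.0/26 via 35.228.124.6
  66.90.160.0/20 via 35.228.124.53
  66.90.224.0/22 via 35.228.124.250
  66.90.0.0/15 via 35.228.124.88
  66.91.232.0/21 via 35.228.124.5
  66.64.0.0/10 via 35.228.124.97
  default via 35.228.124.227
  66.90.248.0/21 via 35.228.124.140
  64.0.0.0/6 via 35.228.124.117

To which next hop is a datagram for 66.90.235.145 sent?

35.228.124.88

Routes whose prefix contains 66.90.235.145:
  0.0.0.0/0 (default, matches everything) -> 35.228.124.227
  64.0.0.0/6 (64.0.0.0 - 67.255.255.255) -> 35.228.124.117
  66.64.0.0/10 (66.64.0.0 - 66.127.255.255) -> 35.228.124.97
  66.88.0.0/14 (66.88.0.0 - 66.91.255.255) -> 35.228.124.159
  66.90.0.0/15 (66.90.0.0 - 66.91.255.255) -> 35.228.124.88
More-specific entries that do NOT match:
  66.90.235.176/28 (66.90.235.176 - 66.90.235.191) does not contain 66.90.235.145
  66.90.235.0/26 (66.90.235.0 - 66.90.235.63) does not contain 66.90.235.145
  66.90.224.0/22 (66.90.224.0 - 66.90.227.255) does not contain 66.90.235.145
  66.91.232.0/21 (66.91.232.0 - 66.91.239.255) does not contain 66.90.235.145
  66.90.248.0/21 (66.90.248.0 - 66.90.255.255) does not contain 66.90.235.145
  66.90.160.0/20 (66.90.160.0 - 66.90.175.255) does not contain 66.90.235.145
Longest matching prefix is /15 -> next hop 35.228.124.88.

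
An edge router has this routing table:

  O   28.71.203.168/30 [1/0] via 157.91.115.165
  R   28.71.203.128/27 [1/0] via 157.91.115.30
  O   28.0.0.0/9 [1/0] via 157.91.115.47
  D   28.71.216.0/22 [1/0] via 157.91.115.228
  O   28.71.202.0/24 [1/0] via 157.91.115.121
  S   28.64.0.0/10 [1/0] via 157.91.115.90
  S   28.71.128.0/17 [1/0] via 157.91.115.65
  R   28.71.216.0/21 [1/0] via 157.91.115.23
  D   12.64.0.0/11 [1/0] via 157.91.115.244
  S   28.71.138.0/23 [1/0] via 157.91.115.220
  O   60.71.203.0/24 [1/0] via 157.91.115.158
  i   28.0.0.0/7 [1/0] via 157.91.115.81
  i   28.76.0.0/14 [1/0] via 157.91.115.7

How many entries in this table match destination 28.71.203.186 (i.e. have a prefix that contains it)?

4

Prefixes containing 28.71.203.186:
  28.0.0.0/7 (28.0.0.0 - 29.255.255.255)
  28.0.0.0/9 (28.0.0.0 - 28.127.255.255)
  28.64.0.0/10 (28.64.0.0 - 28.127.255.255)
  28.71.128.0/17 (28.71.128.0 - 28.71.255.255)
Total matching entries: 4.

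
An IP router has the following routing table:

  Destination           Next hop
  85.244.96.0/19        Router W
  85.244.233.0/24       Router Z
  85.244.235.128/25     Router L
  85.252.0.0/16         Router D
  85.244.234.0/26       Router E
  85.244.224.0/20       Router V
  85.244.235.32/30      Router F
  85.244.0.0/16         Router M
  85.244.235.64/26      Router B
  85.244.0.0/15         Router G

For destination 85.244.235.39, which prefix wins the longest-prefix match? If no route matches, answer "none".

85.244.224.0/20

Entries matching 85.244.235.39:
  85.244.0.0/15 (85.244.0.0 - 85.245.255.255)
  85.244.0.0/16 (85.244.0.0 - 85.244.255.255)
  85.244.224.0/20 (85.244.224.0 - 85.244.239.255)
Most specific is 85.244.224.0/20.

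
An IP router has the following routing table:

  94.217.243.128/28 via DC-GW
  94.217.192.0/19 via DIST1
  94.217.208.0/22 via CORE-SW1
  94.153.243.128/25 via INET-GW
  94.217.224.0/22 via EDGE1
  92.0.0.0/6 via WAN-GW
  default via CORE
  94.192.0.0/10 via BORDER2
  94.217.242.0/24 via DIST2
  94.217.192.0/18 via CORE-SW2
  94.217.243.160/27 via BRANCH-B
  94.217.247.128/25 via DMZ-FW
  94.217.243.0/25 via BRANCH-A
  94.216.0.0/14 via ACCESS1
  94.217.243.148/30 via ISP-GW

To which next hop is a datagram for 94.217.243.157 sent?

CORE-SW2

Routes whose prefix contains 94.217.243.157:
  0.0.0.0/0 (default, matches everything) -> CORE
  92.0.0.0/6 (92.0.0.0 - 95.255.255.255) -> WAN-GW
  94.192.0.0/10 (94.192.0.0 - 94.255.255.255) -> BORDER2
  94.216.0.0/14 (94.216.0.0 - 94.219.255.255) -> ACCESS1
  94.217.192.0/18 (94.217.192.0 - 94.217.255.255) -> CORE-SW2
More-specific entries that do NOT match:
  94.217.243.148/30 (94.217.243.148 - 94.217.243.151) does not contain 94.217.243.157
  94.217.243.128/28 (94.217.243.128 - 94.217.243.143) does not contain 94.217.243.157
  94.217.243.160/27 (94.217.243.160 - 94.217.243.191) does not contain 94.217.243.157
  94.153.243.128/25 (94.153.243.128 - 94.153.243.255) does not contain 94.217.243.157
  94.217.247.128/25 (94.217.247.128 - 94.217.247.255) does not contain 94.217.243.157
  94.217.243.0/25 (94.217.243.0 - 94.217.243.127) does not contain 94.217.243.157
  94.217.242.0/24 (94.217.242.0 - 94.217.242.255) does not contain 94.217.243.157
  94.217.208.0/22 (94.217.208.0 - 94.217.211.255) does not contain 94.217.243.157
  94.217.224.0/22 (94.217.224.0 - 94.217.227.255) does not contain 94.217.243.157
  94.217.192.0/19 (94.217.192.0 - 94.217.223.255) does not contain 94.217.243.157
Longest matching prefix is /18 -> next hop CORE-SW2.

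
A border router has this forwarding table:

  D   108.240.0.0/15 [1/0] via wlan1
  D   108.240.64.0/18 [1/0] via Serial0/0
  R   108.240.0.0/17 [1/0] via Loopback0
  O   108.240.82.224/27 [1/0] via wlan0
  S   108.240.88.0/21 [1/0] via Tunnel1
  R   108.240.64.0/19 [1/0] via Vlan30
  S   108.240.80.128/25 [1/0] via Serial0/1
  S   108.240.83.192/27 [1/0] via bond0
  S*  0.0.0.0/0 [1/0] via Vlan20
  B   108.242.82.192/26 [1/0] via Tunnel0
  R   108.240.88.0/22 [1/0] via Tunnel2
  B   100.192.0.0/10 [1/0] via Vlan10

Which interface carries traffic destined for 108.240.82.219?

Routes whose prefix contains 108.240.82.219:
  0.0.0.0/0 (default, matches everything) -> Vlan20
  108.240.0.0/15 (108.240.0.0 - 108.241.255.255) -> wlan1
  108.240.0.0/17 (108.240.0.0 - 108.240.127.255) -> Loopback0
  108.240.64.0/18 (108.240.64.0 - 108.240.127.255) -> Serial0/0
  108.240.64.0/19 (108.240.64.0 - 108.240.95.255) -> Vlan30
More-specific entries that do NOT match:
  108.240.82.224/27 (108.240.82.224 - 108.240.82.255) does not contain 108.240.82.219
  108.240.83.192/27 (108.240.83.192 - 108.240.83.223) does not contain 108.240.82.219
  108.242.82.192/26 (108.242.82.192 - 108.242.82.255) does not contain 108.240.82.219
  108.240.80.128/25 (108.240.80.128 - 108.240.80.255) does not contain 108.240.82.219
  108.240.88.0/22 (108.240.88.0 - 108.240.91.255) does not contain 108.240.82.219
  108.240.88.0/21 (108.240.88.0 - 108.240.95.255) does not contain 108.240.82.219
Longest matching prefix is /19 -> interface Vlan30.

Vlan30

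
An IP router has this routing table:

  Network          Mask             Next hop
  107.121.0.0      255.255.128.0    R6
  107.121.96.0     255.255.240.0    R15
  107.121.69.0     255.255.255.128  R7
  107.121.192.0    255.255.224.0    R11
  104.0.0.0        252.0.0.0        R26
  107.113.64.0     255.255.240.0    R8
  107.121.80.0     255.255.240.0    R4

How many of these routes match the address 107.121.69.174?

2

Prefixes containing 107.121.69.174:
  104.0.0.0/6 (104.0.0.0 - 107.255.255.255)
  107.121.0.0/17 (107.121.0.0 - 107.121.127.255)
Total matching entries: 2.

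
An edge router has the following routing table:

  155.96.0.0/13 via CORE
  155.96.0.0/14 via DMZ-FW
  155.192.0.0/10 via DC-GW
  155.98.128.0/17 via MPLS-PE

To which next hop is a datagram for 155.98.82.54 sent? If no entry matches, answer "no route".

DMZ-FW

Routes whose prefix contains 155.98.82.54:
  155.96.0.0/13 (155.96.0.0 - 155.103.255.255) -> CORE
  155.96.0.0/14 (155.96.0.0 - 155.99.255.255) -> DMZ-FW
More-specific entries that do NOT match:
  155.98.128.0/17 (155.98.128.0 - 155.98.255.255) does not contain 155.98.82.54
Longest matching prefix is /14 -> next hop DMZ-FW.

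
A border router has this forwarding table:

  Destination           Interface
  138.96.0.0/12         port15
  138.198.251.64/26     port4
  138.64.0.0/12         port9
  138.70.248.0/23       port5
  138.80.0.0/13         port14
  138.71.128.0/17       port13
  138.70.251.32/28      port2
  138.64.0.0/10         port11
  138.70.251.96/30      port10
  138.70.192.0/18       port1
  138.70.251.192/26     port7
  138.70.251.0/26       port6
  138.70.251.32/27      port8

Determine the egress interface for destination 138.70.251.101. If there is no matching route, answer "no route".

Routes whose prefix contains 138.70.251.101:
  138.64.0.0/10 (138.64.0.0 - 138.127.255.255) -> port11
  138.64.0.0/12 (138.64.0.0 - 138.79.255.255) -> port9
  138.70.192.0/18 (138.70.192.0 - 138.70.255.255) -> port1
More-specific entries that do NOT match:
  138.70.251.96/30 (138.70.251.96 - 138.70.251.99) does not contain 138.70.251.101
  138.70.251.32/28 (138.70.251.32 - 138.70.251.47) does not contain 138.70.251.101
  138.70.251.32/27 (138.70.251.32 - 138.70.251.63) does not contain 138.70.251.101
  138.198.251.64/26 (138.198.251.64 - 138.198.251.127) does not contain 138.70.251.101
  138.70.251.192/26 (138.70.251.192 - 138.70.251.255) does not contain 138.70.251.101
  138.70.251.0/26 (138.70.251.0 - 138.70.251.63) does not contain 138.70.251.101
  138.70.248.0/23 (138.70.248.0 - 138.70.249.255) does not contain 138.70.251.101
Longest matching prefix is /18 -> interface port1.

port1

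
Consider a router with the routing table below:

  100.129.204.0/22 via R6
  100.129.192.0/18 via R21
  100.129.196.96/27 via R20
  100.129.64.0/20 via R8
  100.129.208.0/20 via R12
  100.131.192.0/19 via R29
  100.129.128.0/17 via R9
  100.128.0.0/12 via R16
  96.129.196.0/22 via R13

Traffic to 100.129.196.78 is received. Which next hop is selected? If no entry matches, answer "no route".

R21

Routes whose prefix contains 100.129.196.78:
  100.128.0.0/12 (100.128.0.0 - 100.143.255.255) -> R16
  100.129.128.0/17 (100.129.128.0 - 100.129.255.255) -> R9
  100.129.192.0/18 (100.129.192.0 - 100.129.255.255) -> R21
More-specific entries that do NOT match:
  100.129.196.96/27 (100.129.196.96 - 100.129.196.127) does not contain 100.129.196.78
  100.129.204.0/22 (100.129.204.0 - 100.129.207.255) does not contain 100.129.196.78
  96.129.196.0/22 (96.129.196.0 - 96.129.199.255) does not contain 100.129.196.78
  100.129.64.0/20 (100.129.64.0 - 100.129.79.255) does not contain 100.129.196.78
  100.129.208.0/20 (100.129.208.0 - 100.129.223.255) does not contain 100.129.196.78
  100.131.192.0/19 (100.131.192.0 - 100.131.223.255) does not contain 100.129.196.78
Longest matching prefix is /18 -> next hop R21.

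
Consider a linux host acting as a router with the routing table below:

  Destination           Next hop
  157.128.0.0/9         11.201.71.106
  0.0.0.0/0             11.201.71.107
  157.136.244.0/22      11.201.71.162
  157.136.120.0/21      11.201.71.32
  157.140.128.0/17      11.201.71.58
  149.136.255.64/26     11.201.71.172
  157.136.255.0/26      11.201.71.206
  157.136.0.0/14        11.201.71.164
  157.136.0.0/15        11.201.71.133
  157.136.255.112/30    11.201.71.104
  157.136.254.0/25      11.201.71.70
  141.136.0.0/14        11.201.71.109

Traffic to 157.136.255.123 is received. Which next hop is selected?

Routes whose prefix contains 157.136.255.123:
  0.0.0.0/0 (default, matches everything) -> 11.201.71.107
  157.128.0.0/9 (157.128.0.0 - 157.255.255.255) -> 11.201.71.106
  157.136.0.0/14 (157.136.0.0 - 157.139.255.255) -> 11.201.71.164
  157.136.0.0/15 (157.136.0.0 - 157.137.255.255) -> 11.201.71.133
More-specific entries that do NOT match:
  157.136.255.112/30 (157.136.255.112 - 157.136.255.115) does not contain 157.136.255.123
  149.136.255.64/26 (149.136.255.64 - 149.136.255.127) does not contain 157.136.255.123
  157.136.255.0/26 (157.136.255.0 - 157.136.255.63) does not contain 157.136.255.123
  157.136.254.0/25 (157.136.254.0 - 157.136.254.127) does not contain 157.136.255.123
  157.136.244.0/22 (157.136.244.0 - 157.136.247.255) does not contain 157.136.255.123
  157.136.120.0/21 (157.136.120.0 - 157.136.127.255) does not contain 157.136.255.123
  157.140.128.0/17 (157.140.128.0 - 157.140.255.255) does not contain 157.136.255.123
Longest matching prefix is /15 -> next hop 11.201.71.133.

11.201.71.133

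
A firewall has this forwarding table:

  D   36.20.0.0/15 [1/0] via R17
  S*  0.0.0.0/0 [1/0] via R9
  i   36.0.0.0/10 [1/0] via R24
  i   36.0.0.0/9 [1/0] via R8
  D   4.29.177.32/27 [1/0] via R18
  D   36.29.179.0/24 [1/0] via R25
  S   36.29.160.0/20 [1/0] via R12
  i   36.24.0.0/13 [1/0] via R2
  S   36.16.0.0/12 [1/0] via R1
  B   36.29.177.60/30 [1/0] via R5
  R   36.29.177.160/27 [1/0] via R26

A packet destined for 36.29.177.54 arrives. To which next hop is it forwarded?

R2

Routes whose prefix contains 36.29.177.54:
  0.0.0.0/0 (default, matches everything) -> R9
  36.0.0.0/9 (36.0.0.0 - 36.127.255.255) -> R8
  36.0.0.0/10 (36.0.0.0 - 36.63.255.255) -> R24
  36.16.0.0/12 (36.16.0.0 - 36.31.255.255) -> R1
  36.24.0.0/13 (36.24.0.0 - 36.31.255.255) -> R2
More-specific entries that do NOT match:
  36.29.177.60/30 (36.29.177.60 - 36.29.177.63) does not contain 36.29.177.54
  4.29.177.32/27 (4.29.177.32 - 4.29.177.63) does not contain 36.29.177.54
  36.29.177.160/27 (36.29.177.160 - 36.29.177.191) does not contain 36.29.177.54
  36.29.179.0/24 (36.29.179.0 - 36.29.179.255) does not contain 36.29.177.54
  36.29.160.0/20 (36.29.160.0 - 36.29.175.255) does not contain 36.29.177.54
  36.20.0.0/15 (36.20.0.0 - 36.21.255.255) does not contain 36.29.177.54
Longest matching prefix is /13 -> next hop R2.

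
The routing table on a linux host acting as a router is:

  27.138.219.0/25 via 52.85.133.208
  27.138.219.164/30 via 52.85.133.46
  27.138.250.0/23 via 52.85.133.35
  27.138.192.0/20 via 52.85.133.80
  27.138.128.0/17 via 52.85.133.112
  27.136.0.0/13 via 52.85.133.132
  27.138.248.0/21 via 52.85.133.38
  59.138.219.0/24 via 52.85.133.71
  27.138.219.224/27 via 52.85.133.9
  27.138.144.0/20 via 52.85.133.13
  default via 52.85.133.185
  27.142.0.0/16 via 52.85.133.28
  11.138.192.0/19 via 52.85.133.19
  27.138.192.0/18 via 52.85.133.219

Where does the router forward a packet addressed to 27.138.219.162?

Routes whose prefix contains 27.138.219.162:
  0.0.0.0/0 (default, matches everything) -> 52.85.133.185
  27.136.0.0/13 (27.136.0.0 - 27.143.255.255) -> 52.85.133.132
  27.138.128.0/17 (27.138.128.0 - 27.138.255.255) -> 52.85.133.112
  27.138.192.0/18 (27.138.192.0 - 27.138.255.255) -> 52.85.133.219
More-specific entries that do NOT match:
  27.138.219.164/30 (27.138.219.164 - 27.138.219.167) does not contain 27.138.219.162
  27.138.219.224/27 (27.138.219.224 - 27.138.219.255) does not contain 27.138.219.162
  27.138.219.0/25 (27.138.219.0 - 27.138.219.127) does not contain 27.138.219.162
  59.138.219.0/24 (59.138.219.0 - 59.138.219.255) does not contain 27.138.219.162
  27.138.250.0/23 (27.138.250.0 - 27.138.251.255) does not contain 27.138.219.162
  27.138.248.0/21 (27.138.248.0 - 27.138.255.255) does not contain 27.138.219.162
  27.138.192.0/20 (27.138.192.0 - 27.138.207.255) does not contain 27.138.219.162
  27.138.144.0/20 (27.138.144.0 - 27.138.159.255) does not contain 27.138.219.162
  11.138.192.0/19 (11.138.192.0 - 11.138.223.255) does not contain 27.138.219.162
Longest matching prefix is /18 -> next hop 52.85.133.219.

52.85.133.219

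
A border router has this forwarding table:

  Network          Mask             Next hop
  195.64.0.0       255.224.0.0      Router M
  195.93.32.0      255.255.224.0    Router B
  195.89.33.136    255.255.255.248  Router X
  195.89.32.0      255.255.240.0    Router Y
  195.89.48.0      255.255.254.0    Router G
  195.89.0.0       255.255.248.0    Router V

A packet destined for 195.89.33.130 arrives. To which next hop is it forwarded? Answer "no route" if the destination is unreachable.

Routes whose prefix contains 195.89.33.130:
  195.64.0.0/11 (195.64.0.0 - 195.95.255.255) -> Router M
  195.89.32.0/20 (195.89.32.0 - 195.89.47.255) -> Router Y
More-specific entries that do NOT match:
  195.89.33.136/29 (195.89.33.136 - 195.89.33.143) does not contain 195.89.33.130
  195.89.48.0/23 (195.89.48.0 - 195.89.49.255) does not contain 195.89.33.130
  195.89.0.0/21 (195.89.0.0 - 195.89.7.255) does not contain 195.89.33.130
Longest matching prefix is /20 -> next hop Router Y.

Router Y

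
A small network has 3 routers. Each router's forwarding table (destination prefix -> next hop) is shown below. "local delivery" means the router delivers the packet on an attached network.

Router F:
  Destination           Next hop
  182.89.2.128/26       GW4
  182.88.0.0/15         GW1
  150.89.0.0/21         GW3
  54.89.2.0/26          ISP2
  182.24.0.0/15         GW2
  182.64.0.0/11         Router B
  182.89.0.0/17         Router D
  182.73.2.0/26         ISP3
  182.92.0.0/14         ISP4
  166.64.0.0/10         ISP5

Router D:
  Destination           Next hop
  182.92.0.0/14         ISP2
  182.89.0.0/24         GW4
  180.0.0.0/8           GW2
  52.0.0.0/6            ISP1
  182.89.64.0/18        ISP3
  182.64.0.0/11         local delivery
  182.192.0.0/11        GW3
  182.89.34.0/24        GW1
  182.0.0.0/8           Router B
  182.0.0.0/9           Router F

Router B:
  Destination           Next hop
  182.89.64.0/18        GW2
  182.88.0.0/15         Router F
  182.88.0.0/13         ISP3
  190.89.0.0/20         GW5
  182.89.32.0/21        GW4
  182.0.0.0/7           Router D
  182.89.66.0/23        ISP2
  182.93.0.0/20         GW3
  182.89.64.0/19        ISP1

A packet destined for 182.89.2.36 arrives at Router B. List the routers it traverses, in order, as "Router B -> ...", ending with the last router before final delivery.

At Router B: longest match for 182.89.2.36 is 182.88.0.0/15 -> Router F
At Router F: longest match for 182.89.2.36 is 182.89.0.0/17 -> Router D
At Router D: longest match for 182.89.2.36 is 182.64.0.0/11 -> local delivery

Router B -> Router F -> Router D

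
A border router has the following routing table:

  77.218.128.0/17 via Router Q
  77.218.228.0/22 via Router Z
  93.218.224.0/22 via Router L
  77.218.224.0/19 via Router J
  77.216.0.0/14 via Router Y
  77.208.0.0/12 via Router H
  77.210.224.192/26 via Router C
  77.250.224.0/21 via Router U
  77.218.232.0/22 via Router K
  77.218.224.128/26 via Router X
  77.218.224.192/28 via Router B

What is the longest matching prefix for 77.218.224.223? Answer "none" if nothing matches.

77.218.224.0/19

Entries matching 77.218.224.223:
  77.208.0.0/12 (77.208.0.0 - 77.223.255.255)
  77.216.0.0/14 (77.216.0.0 - 77.219.255.255)
  77.218.128.0/17 (77.218.128.0 - 77.218.255.255)
  77.218.224.0/19 (77.218.224.0 - 77.218.255.255)
Most specific is 77.218.224.0/19.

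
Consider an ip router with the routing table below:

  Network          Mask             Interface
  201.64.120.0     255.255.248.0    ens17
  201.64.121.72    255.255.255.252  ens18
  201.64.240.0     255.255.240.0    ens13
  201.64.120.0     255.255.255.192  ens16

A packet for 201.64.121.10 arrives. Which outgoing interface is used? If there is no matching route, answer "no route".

ens17

Routes whose prefix contains 201.64.121.10:
  201.64.120.0/21 (201.64.120.0 - 201.64.127.255) -> ens17
More-specific entries that do NOT match:
  201.64.121.72/30 (201.64.121.72 - 201.64.121.75) does not contain 201.64.121.10
  201.64.120.0/26 (201.64.120.0 - 201.64.120.63) does not contain 201.64.121.10
Longest matching prefix is /21 -> interface ens17.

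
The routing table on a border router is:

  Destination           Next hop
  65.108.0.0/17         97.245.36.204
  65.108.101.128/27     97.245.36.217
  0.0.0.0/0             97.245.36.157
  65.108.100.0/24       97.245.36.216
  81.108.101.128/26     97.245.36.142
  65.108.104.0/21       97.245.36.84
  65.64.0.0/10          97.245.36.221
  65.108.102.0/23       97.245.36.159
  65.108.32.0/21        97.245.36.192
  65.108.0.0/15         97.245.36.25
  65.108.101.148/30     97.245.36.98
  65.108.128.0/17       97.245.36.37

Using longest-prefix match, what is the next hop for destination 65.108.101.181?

Routes whose prefix contains 65.108.101.181:
  0.0.0.0/0 (default, matches everything) -> 97.245.36.157
  65.64.0.0/10 (65.64.0.0 - 65.127.255.255) -> 97.245.36.221
  65.108.0.0/15 (65.108.0.0 - 65.109.255.255) -> 97.245.36.25
  65.108.0.0/17 (65.108.0.0 - 65.108.127.255) -> 97.245.36.204
More-specific entries that do NOT match:
  65.108.101.148/30 (65.108.101.148 - 65.108.101.151) does not contain 65.108.101.181
  65.108.101.128/27 (65.108.101.128 - 65.108.101.159) does not contain 65.108.101.181
  81.108.101.128/26 (81.108.101.128 - 81.108.101.191) does not contain 65.108.101.181
  65.108.100.0/24 (65.108.100.0 - 65.108.100.255) does not contain 65.108.101.181
  65.108.102.0/23 (65.108.102.0 - 65.108.103.255) does not contain 65.108.101.181
  65.108.104.0/21 (65.108.104.0 - 65.108.111.255) does not contain 65.108.101.181
  65.108.32.0/21 (65.108.32.0 - 65.108.39.255) does not contain 65.108.101.181
Longest matching prefix is /17 -> next hop 97.245.36.204.

97.245.36.204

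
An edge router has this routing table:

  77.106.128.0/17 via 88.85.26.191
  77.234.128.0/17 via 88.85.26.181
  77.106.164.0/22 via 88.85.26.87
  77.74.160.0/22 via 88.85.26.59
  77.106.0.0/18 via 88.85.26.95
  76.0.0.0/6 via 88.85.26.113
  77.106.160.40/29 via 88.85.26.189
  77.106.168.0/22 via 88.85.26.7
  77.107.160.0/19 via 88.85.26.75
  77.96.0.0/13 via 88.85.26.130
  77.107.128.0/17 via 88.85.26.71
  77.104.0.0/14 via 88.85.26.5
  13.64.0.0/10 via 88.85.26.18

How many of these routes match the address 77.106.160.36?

3

Prefixes containing 77.106.160.36:
  76.0.0.0/6 (76.0.0.0 - 79.255.255.255)
  77.104.0.0/14 (77.104.0.0 - 77.107.255.255)
  77.106.128.0/17 (77.106.128.0 - 77.106.255.255)
Total matching entries: 3.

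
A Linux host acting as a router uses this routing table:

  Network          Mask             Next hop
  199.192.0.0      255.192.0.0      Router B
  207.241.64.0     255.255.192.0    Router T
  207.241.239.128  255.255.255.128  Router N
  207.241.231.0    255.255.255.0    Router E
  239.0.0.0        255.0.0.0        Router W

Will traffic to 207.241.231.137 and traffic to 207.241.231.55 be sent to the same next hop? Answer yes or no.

yes

207.241.231.137: longest match 207.241.231.0/24 -> Router E
207.241.231.55: longest match 207.241.231.0/24 -> Router E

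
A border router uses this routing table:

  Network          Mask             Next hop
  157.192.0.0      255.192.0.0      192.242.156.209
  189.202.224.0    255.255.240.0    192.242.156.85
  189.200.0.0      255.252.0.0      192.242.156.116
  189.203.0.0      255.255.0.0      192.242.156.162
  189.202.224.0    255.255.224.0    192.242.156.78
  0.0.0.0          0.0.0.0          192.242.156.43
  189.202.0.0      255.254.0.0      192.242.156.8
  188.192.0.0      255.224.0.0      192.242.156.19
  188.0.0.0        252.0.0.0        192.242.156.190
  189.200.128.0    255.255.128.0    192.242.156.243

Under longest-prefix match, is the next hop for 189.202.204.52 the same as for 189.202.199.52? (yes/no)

189.202.204.52: longest match 189.202.0.0/15 -> 192.242.156.8
189.202.199.52: longest match 189.202.0.0/15 -> 192.242.156.8

yes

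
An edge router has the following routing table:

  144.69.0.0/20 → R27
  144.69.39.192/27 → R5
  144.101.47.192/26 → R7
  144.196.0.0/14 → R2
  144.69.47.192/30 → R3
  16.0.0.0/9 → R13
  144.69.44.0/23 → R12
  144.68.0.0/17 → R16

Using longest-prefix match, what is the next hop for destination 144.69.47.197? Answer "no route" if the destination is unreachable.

No entry's prefix contains 144.69.47.197; there is no default route.

no route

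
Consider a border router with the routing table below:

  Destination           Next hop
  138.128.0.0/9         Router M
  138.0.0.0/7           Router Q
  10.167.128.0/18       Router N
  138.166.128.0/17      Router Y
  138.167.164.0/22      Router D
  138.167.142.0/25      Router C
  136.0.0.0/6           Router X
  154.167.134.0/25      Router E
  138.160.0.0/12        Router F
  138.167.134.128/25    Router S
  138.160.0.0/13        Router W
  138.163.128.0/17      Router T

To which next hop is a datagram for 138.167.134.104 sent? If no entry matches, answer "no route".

Router W

Routes whose prefix contains 138.167.134.104:
  136.0.0.0/6 (136.0.0.0 - 139.255.255.255) -> Router X
  138.0.0.0/7 (138.0.0.0 - 139.255.255.255) -> Router Q
  138.128.0.0/9 (138.128.0.0 - 138.255.255.255) -> Router M
  138.160.0.0/12 (138.160.0.0 - 138.175.255.255) -> Router F
  138.160.0.0/13 (138.160.0.0 - 138.167.255.255) -> Router W
More-specific entries that do NOT match:
  138.167.142.0/25 (138.167.142.0 - 138.167.142.127) does not contain 138.167.134.104
  154.167.134.0/25 (154.167.134.0 - 154.167.134.127) does not contain 138.167.134.104
  138.167.134.128/25 (138.167.134.128 - 138.167.134.255) does not contain 138.167.134.104
  138.167.164.0/22 (138.167.164.0 - 138.167.167.255) does not contain 138.167.134.104
  10.167.128.0/18 (10.167.128.0 - 10.167.191.255) does not contain 138.167.134.104
  138.166.128.0/17 (138.166.128.0 - 138.166.255.255) does not contain 138.167.134.104
  138.163.128.0/17 (138.163.128.0 - 138.163.255.255) does not contain 138.167.134.104
Longest matching prefix is /13 -> next hop Router W.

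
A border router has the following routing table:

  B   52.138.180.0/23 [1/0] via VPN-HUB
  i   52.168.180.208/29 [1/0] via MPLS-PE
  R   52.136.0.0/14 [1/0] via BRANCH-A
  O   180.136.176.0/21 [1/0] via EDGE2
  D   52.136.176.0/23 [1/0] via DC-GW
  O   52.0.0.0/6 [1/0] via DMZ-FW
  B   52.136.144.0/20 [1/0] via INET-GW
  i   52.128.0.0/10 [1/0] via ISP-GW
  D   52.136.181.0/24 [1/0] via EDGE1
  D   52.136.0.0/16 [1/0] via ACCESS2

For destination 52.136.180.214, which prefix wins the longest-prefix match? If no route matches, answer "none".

Entries matching 52.136.180.214:
  52.0.0.0/6 (52.0.0.0 - 55.255.255.255)
  52.128.0.0/10 (52.128.0.0 - 52.191.255.255)
  52.136.0.0/14 (52.136.0.0 - 52.139.255.255)
  52.136.0.0/16 (52.136.0.0 - 52.136.255.255)
Most specific is 52.136.0.0/16.

52.136.0.0/16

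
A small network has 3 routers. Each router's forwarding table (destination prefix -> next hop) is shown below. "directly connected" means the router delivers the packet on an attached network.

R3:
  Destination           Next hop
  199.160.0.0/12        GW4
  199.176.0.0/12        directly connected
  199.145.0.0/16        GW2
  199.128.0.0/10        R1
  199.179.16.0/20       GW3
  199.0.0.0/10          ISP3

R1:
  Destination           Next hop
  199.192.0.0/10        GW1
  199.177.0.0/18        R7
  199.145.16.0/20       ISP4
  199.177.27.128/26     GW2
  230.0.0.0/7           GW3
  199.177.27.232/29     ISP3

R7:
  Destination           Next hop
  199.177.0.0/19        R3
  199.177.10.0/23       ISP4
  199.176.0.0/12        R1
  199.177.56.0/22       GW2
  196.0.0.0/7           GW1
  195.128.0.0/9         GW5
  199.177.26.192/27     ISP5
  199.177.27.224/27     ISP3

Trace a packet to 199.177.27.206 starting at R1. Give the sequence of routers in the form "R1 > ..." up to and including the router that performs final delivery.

At R1: longest match for 199.177.27.206 is 199.177.0.0/18 -> R7
At R7: longest match for 199.177.27.206 is 199.177.0.0/19 -> R3
At R3: longest match for 199.177.27.206 is 199.176.0.0/12 -> directly connected

R1 > R7 > R3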